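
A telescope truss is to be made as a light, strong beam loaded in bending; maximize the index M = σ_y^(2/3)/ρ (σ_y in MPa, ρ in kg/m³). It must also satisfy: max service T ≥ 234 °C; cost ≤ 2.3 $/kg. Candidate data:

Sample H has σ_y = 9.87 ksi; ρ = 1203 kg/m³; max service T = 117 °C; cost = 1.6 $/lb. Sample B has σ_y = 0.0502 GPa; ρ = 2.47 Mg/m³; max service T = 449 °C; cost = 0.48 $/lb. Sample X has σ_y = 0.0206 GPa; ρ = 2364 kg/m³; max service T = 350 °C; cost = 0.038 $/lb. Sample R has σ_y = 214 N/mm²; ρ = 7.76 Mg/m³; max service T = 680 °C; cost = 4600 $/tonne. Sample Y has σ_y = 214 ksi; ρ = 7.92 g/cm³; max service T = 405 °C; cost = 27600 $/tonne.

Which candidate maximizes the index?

Screen on constraints: max service T ≥ 234 °C; cost ≤ 2.3 $/kg. Survivors: sample B, sample X.
Normalizing units and computing the index:
  sample B: σ_y = 50.20 MPa, ρ = 2470 kg/m³
  sample X: σ_y = 20.60 MPa, ρ = 2364 kg/m³
  sample B: M = 5.51×10⁻³
  sample X: M = 3.18×10⁻³
Highest index: sample B.

sample B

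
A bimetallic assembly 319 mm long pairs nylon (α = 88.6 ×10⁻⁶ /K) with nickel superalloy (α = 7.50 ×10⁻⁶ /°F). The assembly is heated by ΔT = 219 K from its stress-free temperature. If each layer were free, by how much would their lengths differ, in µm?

nickel superalloy: α = 7.50×10⁻⁶/°F × 9/5 = 13.5×10⁻⁶/K.
Δα = |88.6 − 13.5|×10⁻⁶/K = 75.1×10⁻⁶/K.
ΔL_mismatch = Δα·L·ΔT = 75.1×10⁻⁶ × 319.0 mm × 219.0 K = 5250 µm.

5250 µm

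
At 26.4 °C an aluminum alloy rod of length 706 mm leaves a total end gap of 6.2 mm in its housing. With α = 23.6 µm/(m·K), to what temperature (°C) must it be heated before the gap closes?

399 °C

α·L₀·ΔT = 6.2 mm ⇒ ΔT = 6.2 / (23.6×10⁻⁶ × 706.0) = 372.1 K.
T = 26.4 + 372.1 = 398.5 °C.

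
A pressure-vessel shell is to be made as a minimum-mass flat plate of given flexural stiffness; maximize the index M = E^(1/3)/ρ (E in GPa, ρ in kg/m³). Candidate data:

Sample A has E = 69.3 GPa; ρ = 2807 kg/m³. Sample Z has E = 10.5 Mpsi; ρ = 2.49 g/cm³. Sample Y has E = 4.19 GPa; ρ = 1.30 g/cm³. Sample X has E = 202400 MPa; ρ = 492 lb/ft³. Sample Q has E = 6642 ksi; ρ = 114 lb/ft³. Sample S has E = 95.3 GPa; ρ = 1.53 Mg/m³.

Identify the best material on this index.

sample S

Putting every candidate on a common basis:
  sample A: E = 69.30 GPa, ρ = 2807 kg/m³
  sample Z: E = 72.39 GPa, ρ = 2490 kg/m³
  sample Y: E = 4.190 GPa, ρ = 1300 kg/m³
  sample X: E = 202.4 GPa, ρ = 7881 kg/m³
  sample Q: E = 45.79 GPa, ρ = 1826 kg/m³
  sample S: E = 95.30 GPa, ρ = 1530 kg/m³
  sample S: M = 2.99×10⁻³
  sample Q: M = 1.96×10⁻³
  sample Z: M = 1.67×10⁻³
  sample A: M = 1.46×10⁻³
  sample Y: M = 1.24×10⁻³
  sample X: M = 0.745×10⁻³
Sample S ranks first.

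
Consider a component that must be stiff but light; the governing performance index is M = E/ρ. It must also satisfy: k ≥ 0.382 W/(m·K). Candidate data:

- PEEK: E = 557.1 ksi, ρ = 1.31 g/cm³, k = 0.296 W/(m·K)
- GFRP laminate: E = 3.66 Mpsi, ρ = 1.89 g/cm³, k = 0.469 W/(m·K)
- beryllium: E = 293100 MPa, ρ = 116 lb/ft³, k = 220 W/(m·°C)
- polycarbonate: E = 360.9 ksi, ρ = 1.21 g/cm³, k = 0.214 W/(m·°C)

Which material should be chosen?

Screen on constraints: k ≥ 0.382 W/(m·K). Survivors: GFRP laminate, beryllium.
In SI units:
  GFRP laminate: E = 25.23 GPa, ρ = 1890 kg/m³
  beryllium: E = 293.1 GPa, ρ = 1858 kg/m³
  beryllium: M = 158 MN·m/kg
  GFRP laminate: M = 13.4 MN·m/kg
Highest index: beryllium.

beryllium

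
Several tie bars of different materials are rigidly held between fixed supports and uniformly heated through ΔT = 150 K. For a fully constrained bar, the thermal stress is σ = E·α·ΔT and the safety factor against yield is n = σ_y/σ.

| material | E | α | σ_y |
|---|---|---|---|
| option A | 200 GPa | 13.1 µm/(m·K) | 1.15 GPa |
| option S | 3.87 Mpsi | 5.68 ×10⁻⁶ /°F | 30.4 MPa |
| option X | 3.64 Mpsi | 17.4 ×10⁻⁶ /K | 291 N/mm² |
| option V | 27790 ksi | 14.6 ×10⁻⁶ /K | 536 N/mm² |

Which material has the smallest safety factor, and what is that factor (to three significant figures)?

With everything in SI (GPa, ×10⁻⁶/K, MPa):
  option A: E = 200.0, α = 13.1, σ_y = 1150 → σ = 393 MPa, n = 2.93
  option S: E = 26.68, α = 10.2, σ_y = 30.40 → σ = 40.9 MPa, n = 0.743
  option X: E = 25.10, α = 17.4, σ_y = 291.0 → σ = 65.5 MPa, n = 4.44
  option V: E = 191.6, α = 14.6, σ_y = 536.0 → σ = 420 MPa, n = 1.28
Smallest n: option S with n = 0.743.

option S, n = 0.743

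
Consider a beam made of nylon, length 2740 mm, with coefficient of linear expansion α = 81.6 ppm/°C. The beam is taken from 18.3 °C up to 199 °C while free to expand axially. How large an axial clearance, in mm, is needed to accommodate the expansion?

ΔT = 199 − 18.3 = 180.7 K.
ΔL = α·L₀·ΔT = 81.6×10⁻⁶ × 2740 mm × 180.7 K = 40.4 mm.

40.4 mm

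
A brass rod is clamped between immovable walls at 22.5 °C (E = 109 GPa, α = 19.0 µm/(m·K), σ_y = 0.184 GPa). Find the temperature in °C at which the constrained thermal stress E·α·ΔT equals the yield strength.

111 °C

σ_y = 0.184 GPa = 184.0 MPa.
E·α·ΔT = 184.0 MPa ⇒ ΔT = 184.0 / (109.0×10³ × 19.0×10⁻⁶) = 88.85 K.
T = 22.5 + 88.85 = 111.3 °C.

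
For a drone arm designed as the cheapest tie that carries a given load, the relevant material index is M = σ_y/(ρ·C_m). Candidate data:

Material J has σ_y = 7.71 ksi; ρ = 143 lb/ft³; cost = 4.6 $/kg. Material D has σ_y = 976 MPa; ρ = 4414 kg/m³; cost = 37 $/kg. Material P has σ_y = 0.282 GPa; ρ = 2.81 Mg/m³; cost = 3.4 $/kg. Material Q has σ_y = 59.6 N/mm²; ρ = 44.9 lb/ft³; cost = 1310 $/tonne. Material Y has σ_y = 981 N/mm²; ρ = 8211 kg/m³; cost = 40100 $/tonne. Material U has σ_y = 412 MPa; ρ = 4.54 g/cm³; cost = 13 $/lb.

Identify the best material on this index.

material Q

Convert each candidate to consistent units, then evaluate M:
  material J: σ_y = 53.16 MPa, ρ = 2291 kg/m³, cost = 4.600 $/kg
  material D: σ_y = 976.0 MPa, ρ = 4414 kg/m³, cost = 37.00 $/kg
  material P: σ_y = 282.0 MPa, ρ = 2810 kg/m³, cost = 3.400 $/kg
  material Q: σ_y = 59.60 MPa, ρ = 719.2 kg/m³, cost = 1.310 $/kg
  material Y: σ_y = 981.0 MPa, ρ = 8211 kg/m³, cost = 40.10 $/kg
  material U: σ_y = 412.0 MPa, ρ = 4540 kg/m³, cost = 28.66 $/kg
  material Q: M = 63.3 kN·m per $
  material P: M = 29.5 kN·m per $
  material D: M = 5.98 kN·m per $
  material J: M = 5.04 kN·m per $
  material U: M = 3.17 kN·m per $
  material Y: M = 2.98 kN·m per $
Highest index: material Q.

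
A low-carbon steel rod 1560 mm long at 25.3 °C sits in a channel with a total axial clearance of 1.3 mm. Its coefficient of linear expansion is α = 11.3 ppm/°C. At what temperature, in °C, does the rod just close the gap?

α·L₀·ΔT = 1.3 mm ⇒ ΔT = 1.3 / (11.3×10⁻⁶ × 1560.0) = 73.75 K.
T = 25.3 + 73.75 = 99.05 °C.

99.0 °C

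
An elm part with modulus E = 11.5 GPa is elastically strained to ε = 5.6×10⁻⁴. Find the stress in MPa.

6.44 MPa

σ = E·ε = 11500 MPa × 5.6×10⁻⁴ = 6.44 MPa.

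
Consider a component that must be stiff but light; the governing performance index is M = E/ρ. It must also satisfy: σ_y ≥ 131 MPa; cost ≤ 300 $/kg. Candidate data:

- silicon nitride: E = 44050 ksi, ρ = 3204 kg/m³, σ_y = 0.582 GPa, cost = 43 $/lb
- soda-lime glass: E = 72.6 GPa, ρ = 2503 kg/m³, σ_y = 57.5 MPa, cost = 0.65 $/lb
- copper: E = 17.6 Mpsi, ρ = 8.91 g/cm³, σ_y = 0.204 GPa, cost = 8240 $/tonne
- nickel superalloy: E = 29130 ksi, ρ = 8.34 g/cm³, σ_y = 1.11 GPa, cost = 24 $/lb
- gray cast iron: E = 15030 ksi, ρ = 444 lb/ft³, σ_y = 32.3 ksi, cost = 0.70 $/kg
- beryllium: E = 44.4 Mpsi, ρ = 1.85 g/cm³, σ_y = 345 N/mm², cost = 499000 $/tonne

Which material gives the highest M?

Screen on constraints: σ_y ≥ 131 MPa; cost ≤ 300 $/kg. Survivors: silicon nitride, copper, nickel superalloy, gray cast iron.
Putting every candidate on a common basis:
  silicon nitride: E = 303.7 GPa, ρ = 3204 kg/m³
  copper: E = 121.3 GPa, ρ = 8910 kg/m³
  nickel superalloy: E = 200.8 GPa, ρ = 8340 kg/m³
  gray cast iron: E = 103.6 GPa, ρ = 7112 kg/m³
  silicon nitride: M = 94.8 MN·m/kg
  nickel superalloy: M = 24.1 MN·m/kg
  gray cast iron: M = 14.6 MN·m/kg
  copper: M = 13.6 MN·m/kg
Silicon nitride ranks first.

silicon nitride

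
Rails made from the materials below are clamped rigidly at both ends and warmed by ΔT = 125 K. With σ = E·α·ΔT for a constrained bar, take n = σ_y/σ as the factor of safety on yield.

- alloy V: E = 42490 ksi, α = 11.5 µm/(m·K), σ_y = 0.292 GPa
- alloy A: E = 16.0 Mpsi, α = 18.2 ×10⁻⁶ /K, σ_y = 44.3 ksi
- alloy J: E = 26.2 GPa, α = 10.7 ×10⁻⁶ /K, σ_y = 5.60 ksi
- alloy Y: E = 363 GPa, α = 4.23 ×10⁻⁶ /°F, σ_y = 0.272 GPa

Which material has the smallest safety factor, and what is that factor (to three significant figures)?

Converting E to GPa, α to ×10⁻⁶/K, σ_y to MPa, then σ and n for each:
  alloy V: E = 293.0, α = 11.5, σ_y = 292.0 → σ = 421 MPa, n = 0.693
  alloy A: E = 110.3, α = 18.2, σ_y = 305.4 → σ = 251 MPa, n = 1.22
  alloy J: E = 26.20, α = 10.7, σ_y = 38.61 → σ = 35.0 MPa, n = 1.10
  alloy Y: E = 363.0, α = 7.61, σ_y = 272.0 → σ = 345 MPa, n = 0.787
Alloy V has the lowest safety factor, n = 0.693.

alloy V, n = 0.693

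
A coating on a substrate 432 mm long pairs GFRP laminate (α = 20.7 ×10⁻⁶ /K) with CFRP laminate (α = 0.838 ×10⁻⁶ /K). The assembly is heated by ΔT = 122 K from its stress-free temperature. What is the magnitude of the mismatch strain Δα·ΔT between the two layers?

Δα = |20.7 − 0.838|×10⁻⁶/K = 19.9×10⁻⁶/K.
Mismatch strain = Δα·ΔT = 19.9×10⁻⁶ × 122.0 = 2.42×10⁻³.

2.42×10⁻³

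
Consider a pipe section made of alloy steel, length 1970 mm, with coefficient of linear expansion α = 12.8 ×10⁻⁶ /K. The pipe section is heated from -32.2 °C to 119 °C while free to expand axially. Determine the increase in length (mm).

3.81 mm

ΔT = 119 − (-32.2) = 151.2 K.
ΔL = α·L₀·ΔT = 12.8×10⁻⁶ × 1970 mm × 151.2 K = 3.81 mm.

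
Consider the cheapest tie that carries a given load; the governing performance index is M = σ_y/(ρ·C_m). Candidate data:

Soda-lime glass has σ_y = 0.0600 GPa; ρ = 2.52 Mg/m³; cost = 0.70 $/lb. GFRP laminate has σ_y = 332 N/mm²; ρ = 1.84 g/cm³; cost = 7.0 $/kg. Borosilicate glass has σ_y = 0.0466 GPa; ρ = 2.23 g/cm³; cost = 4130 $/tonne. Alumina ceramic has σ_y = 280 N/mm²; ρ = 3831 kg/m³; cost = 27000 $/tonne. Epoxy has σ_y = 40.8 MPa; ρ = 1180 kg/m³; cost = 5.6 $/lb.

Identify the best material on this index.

GFRP laminate

Convert each candidate to consistent units, then evaluate M:
  soda-lime glass: σ_y = 60.00 MPa, ρ = 2520 kg/m³, cost = 1.543 $/kg
  GFRP laminate: σ_y = 332.0 MPa, ρ = 1840 kg/m³, cost = 7.000 $/kg
  borosilicate glass: σ_y = 46.60 MPa, ρ = 2230 kg/m³, cost = 4.130 $/kg
  alumina ceramic: σ_y = 280.0 MPa, ρ = 3831 kg/m³, cost = 27.00 $/kg
  epoxy: σ_y = 40.80 MPa, ρ = 1180 kg/m³, cost = 12.35 $/kg
  GFRP laminate: M = 25.8 kN·m per $
  soda-lime glass: M = 15.4 kN·m per $
  borosilicate glass: M = 5.06 kN·m per $
  epoxy: M = 2.80 kN·m per $
  alumina ceramic: M = 2.71 kN·m per $
Highest index: GFRP laminate.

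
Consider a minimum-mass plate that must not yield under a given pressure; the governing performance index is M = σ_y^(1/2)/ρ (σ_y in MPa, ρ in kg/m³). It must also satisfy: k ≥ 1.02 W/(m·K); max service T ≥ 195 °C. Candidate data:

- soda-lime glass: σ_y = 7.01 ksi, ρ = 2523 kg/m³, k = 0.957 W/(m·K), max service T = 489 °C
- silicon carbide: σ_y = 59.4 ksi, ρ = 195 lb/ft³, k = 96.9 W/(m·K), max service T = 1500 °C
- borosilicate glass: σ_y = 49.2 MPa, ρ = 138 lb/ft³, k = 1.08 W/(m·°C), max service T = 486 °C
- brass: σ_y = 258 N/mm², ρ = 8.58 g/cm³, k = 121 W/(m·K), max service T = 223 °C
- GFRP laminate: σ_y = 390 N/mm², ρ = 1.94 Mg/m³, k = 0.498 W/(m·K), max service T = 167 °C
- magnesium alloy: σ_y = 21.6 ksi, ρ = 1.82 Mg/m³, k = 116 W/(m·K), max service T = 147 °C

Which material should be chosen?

Screen on constraints: k ≥ 1.02 W/(m·K); max service T ≥ 195 °C. Survivors: silicon carbide, borosilicate glass, brass.
In SI units:
  silicon carbide: σ_y = 409.5 MPa, ρ = 3124 kg/m³
  borosilicate glass: σ_y = 49.20 MPa, ρ = 2211 kg/m³
  brass: σ_y = 258.0 MPa, ρ = 8580 kg/m³
  silicon carbide: M = 6.48×10⁻³
  borosilicate glass: M = 3.17×10⁻³
  brass: M = 1.87×10⁻³
Silicon carbide has the largest M.

silicon carbide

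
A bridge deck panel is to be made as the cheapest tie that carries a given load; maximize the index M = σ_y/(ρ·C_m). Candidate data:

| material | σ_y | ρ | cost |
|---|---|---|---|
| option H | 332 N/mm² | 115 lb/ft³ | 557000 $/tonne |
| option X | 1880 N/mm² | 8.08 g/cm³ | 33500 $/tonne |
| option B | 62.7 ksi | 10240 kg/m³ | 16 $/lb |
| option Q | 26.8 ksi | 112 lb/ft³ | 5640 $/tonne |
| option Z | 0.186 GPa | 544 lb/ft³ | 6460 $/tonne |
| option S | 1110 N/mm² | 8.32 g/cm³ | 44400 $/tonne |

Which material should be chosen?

Normalizing units and computing the index:
  option H: σ_y = 332.0 MPa, ρ = 1842 kg/m³, cost = 557.0 $/kg
  option X: σ_y = 1880 MPa, ρ = 8080 kg/m³, cost = 33.50 $/kg
  option B: σ_y = 432.3 MPa, ρ = 10240 kg/m³, cost = 35.27 $/kg
  option Q: σ_y = 184.8 MPa, ρ = 1794 kg/m³, cost = 5.640 $/kg
  option Z: σ_y = 186.0 MPa, ρ = 8714 kg/m³, cost = 6.460 $/kg
  option S: σ_y = 1110 MPa, ρ = 8320 kg/m³, cost = 44.40 $/kg
  option Q: M = 18.3 kN·m per $
  option X: M = 6.95 kN·m per $
  option Z: M = 3.30 kN·m per $
  option S: M = 3.00 kN·m per $
  option B: M = 1.20 kN·m per $
  option H: M = 0.324 kN·m per $
Option Q ranks first.

option Q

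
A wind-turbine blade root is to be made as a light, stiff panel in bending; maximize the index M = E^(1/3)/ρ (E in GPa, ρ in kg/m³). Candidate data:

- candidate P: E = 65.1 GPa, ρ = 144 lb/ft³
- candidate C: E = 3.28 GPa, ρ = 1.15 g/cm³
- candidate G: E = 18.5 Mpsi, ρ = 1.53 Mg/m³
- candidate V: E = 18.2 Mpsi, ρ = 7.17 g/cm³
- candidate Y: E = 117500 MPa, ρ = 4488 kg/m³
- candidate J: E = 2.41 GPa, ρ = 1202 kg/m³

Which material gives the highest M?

candidate G

After converting to SI:
  candidate P: E = 65.10 GPa, ρ = 2307 kg/m³
  candidate C: E = 3.280 GPa, ρ = 1150 kg/m³
  candidate G: E = 127.6 GPa, ρ = 1530 kg/m³
  candidate V: E = 125.5 GPa, ρ = 7170 kg/m³
  candidate Y: E = 117.5 GPa, ρ = 4488 kg/m³
  candidate J: E = 2.410 GPa, ρ = 1202 kg/m³
  candidate G: M = 3.29×10⁻³
  candidate P: M = 1.74×10⁻³
  candidate C: M = 1.29×10⁻³
  candidate J: M = 1.12×10⁻³
  candidate Y: M = 1.09×10⁻³
  candidate V: M = 0.698×10⁻³
Candidate G ranks first.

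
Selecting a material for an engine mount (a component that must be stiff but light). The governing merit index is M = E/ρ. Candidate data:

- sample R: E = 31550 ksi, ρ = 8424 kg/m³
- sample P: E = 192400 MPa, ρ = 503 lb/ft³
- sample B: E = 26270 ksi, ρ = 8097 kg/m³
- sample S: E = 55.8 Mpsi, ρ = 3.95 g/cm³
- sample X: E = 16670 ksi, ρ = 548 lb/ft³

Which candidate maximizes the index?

sample S

After converting to SI:
  sample R: E = 217.5 GPa, ρ = 8424 kg/m³
  sample P: E = 192.4 GPa, ρ = 8057 kg/m³
  sample B: E = 181.1 GPa, ρ = 8097 kg/m³
  sample S: E = 384.7 GPa, ρ = 3950 kg/m³
  sample X: E = 114.9 GPa, ρ = 8778 kg/m³
  sample S: M = 97.4 MN·m/kg
  sample R: M = 25.8 MN·m/kg
  sample P: M = 23.9 MN·m/kg
  sample B: M = 22.4 MN·m/kg
  sample X: M = 13.1 MN·m/kg
Highest index: sample S.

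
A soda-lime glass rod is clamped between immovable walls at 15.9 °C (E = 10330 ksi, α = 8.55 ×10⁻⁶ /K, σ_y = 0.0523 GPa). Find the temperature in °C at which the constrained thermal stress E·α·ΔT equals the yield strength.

E = 10330 ksi = 71.22 GPa.
σ_y = 0.0523 GPa = 52.30 MPa.
E·α·ΔT = 52.30 MPa ⇒ ΔT = 52.30 / (71.22×10³ × 8.55×10⁻⁶) = 85.88 K.
T = 15.9 + 85.88 = 101.8 °C.

102 °C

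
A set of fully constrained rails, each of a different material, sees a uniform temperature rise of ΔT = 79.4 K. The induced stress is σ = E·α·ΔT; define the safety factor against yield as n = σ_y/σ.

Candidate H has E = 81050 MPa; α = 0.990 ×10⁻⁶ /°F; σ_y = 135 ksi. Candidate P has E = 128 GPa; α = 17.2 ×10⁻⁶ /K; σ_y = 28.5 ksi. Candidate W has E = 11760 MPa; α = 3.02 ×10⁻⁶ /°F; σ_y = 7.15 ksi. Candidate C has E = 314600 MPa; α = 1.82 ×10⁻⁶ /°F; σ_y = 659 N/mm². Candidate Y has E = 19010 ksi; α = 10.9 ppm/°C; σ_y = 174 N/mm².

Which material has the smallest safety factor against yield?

candidate P

Converting E to GPa, α to ×10⁻⁶/K, σ_y to MPa, then σ and n for each:
  candidate H: E = 81.05, α = 1.78, σ_y = 930.8 → σ = 11.5 MPa, n = 81.2
  candidate P: E = 128.0, α = 17.2, σ_y = 196.5 → σ = 175 MPa, n = 1.12
  candidate W: E = 11.76, α = 5.44, σ_y = 49.30 → σ = 5.08 MPa, n = 9.71
  candidate C: E = 314.6, α = 3.28, σ_y = 659.0 → σ = 81.8 MPa, n = 8.05
  candidate Y: E = 131.1, α = 10.9, σ_y = 174.0 → σ = 113 MPa, n = 1.53
Candidate P has the lowest safety factor, n = 1.12.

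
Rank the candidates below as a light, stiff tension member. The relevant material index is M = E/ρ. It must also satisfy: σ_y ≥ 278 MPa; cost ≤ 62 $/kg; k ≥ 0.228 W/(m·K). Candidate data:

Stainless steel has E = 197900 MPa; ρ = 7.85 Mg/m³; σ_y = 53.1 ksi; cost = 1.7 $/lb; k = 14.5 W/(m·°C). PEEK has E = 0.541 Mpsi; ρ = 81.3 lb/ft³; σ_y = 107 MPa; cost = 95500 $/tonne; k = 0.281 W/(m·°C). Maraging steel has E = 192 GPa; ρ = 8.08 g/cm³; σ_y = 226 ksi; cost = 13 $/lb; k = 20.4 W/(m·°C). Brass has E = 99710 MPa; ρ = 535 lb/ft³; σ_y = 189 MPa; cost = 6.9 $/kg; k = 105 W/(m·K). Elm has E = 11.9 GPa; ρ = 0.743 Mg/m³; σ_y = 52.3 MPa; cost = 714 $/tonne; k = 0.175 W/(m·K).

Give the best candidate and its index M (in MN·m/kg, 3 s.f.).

stainless steel, M = 25.2 MN·m/kg

Screen on constraints: σ_y ≥ 278 MPa; cost ≤ 62 $/kg; k ≥ 0.228 W/(m·K). Survivors: stainless steel, maraging steel.
Convert each candidate to consistent units, then evaluate M:
  stainless steel: E = 197.9 GPa, ρ = 7850 kg/m³
  maraging steel: E = 192.0 GPa, ρ = 8080 kg/m³
  stainless steel: M = 25.2 MN·m/kg
  maraging steel: M = 23.8 MN·m/kg
Highest index: stainless steel.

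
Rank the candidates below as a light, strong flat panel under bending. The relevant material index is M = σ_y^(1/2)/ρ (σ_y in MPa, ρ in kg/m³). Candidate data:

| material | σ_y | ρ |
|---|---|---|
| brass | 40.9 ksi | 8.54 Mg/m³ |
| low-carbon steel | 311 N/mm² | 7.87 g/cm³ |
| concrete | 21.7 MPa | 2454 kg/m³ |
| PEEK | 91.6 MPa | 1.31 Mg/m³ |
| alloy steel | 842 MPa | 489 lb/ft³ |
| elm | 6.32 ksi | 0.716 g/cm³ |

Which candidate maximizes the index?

After converting to SI:
  brass: σ_y = 282.0 MPa, ρ = 8540 kg/m³
  low-carbon steel: σ_y = 311.0 MPa, ρ = 7870 kg/m³
  concrete: σ_y = 21.70 MPa, ρ = 2454 kg/m³
  PEEK: σ_y = 91.60 MPa, ρ = 1310 kg/m³
  alloy steel: σ_y = 842.0 MPa, ρ = 7833 kg/m³
  elm: σ_y = 43.57 MPa, ρ = 716.0 kg/m³
  elm: M = 9.22×10⁻³
  PEEK: M = 7.31×10⁻³
  alloy steel: M = 3.70×10⁻³
  low-carbon steel: M = 2.24×10⁻³
  brass: M = 1.97×10⁻³
  concrete: M = 1.90×10⁻³
The maximum is for elm.

elm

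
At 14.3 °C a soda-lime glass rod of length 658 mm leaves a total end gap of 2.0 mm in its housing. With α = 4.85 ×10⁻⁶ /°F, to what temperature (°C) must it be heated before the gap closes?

362 °C

α = 4.85×10⁻⁶/°F × 9/5 = 8.73×10⁻⁶/K.
α·L₀·ΔT = 2.0 mm ⇒ ΔT = 2.0 / (8.73×10⁻⁶ × 658.0) = 348.2 K.
T = 14.3 + 348.2 = 362.5 °C.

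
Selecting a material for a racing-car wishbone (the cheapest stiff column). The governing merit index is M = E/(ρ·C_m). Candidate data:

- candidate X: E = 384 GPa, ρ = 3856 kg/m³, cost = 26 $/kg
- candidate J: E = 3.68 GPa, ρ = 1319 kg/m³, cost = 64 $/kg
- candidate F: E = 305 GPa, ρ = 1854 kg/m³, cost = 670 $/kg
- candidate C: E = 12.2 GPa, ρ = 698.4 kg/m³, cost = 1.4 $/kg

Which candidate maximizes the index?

Evaluate M for each candidate:
  candidate C: M = 12.5 MN·m per $
  candidate X: M = 3.83 MN·m per $
  candidate F: M = 0.246 MN·m per $
  candidate J: M = 0.0436 MN·m per $
The maximum is for candidate C.

candidate C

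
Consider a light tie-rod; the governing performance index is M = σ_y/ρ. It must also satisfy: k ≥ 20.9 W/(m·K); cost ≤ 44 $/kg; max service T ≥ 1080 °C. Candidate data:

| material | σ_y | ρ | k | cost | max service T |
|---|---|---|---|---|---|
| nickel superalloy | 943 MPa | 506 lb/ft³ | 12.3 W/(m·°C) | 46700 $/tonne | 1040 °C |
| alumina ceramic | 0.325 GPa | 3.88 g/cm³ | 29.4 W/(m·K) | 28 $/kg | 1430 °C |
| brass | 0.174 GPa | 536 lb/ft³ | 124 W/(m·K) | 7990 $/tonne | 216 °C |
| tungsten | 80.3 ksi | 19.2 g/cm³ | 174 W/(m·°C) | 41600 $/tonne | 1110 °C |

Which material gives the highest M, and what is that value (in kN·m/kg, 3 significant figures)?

Screen on constraints: k ≥ 20.9 W/(m·K); cost ≤ 44 $/kg; max service T ≥ 1080 °C. Survivors: alumina ceramic, tungsten.
Normalizing units and computing the index:
  alumina ceramic: σ_y = 325.0 MPa, ρ = 3880 kg/m³
  tungsten: σ_y = 553.6 MPa, ρ = 19200 kg/m³
  alumina ceramic: M = 83.8 kN·m/kg
  tungsten: M = 28.8 kN·m/kg
Alumina ceramic ranks first.

alumina ceramic, M = 83.8 kN·m/kg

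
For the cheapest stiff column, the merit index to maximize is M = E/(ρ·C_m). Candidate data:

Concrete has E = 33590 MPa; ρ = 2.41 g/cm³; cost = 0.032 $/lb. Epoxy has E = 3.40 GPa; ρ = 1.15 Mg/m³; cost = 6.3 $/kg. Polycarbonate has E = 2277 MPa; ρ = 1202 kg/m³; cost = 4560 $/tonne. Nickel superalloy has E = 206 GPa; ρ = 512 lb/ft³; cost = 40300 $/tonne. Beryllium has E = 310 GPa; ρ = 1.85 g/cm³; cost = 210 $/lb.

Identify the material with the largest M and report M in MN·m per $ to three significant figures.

concrete, M = 198 MN·m per $

After converting to SI:
  concrete: E = 33.59 GPa, ρ = 2410 kg/m³, cost = 0.07055 $/kg
  epoxy: E = 3.400 GPa, ρ = 1150 kg/m³, cost = 6.300 $/kg
  polycarbonate: E = 2.277 GPa, ρ = 1202 kg/m³, cost = 4.560 $/kg
  nickel superalloy: E = 206.0 GPa, ρ = 8201 kg/m³, cost = 40.30 $/kg
  beryllium: E = 310.0 GPa, ρ = 1850 kg/m³, cost = 463.0 $/kg
  concrete: M = 198 MN·m per $
  nickel superalloy: M = 0.623 MN·m per $
  epoxy: M = 0.469 MN·m per $
  polycarbonate: M = 0.415 MN·m per $
  beryllium: M = 0.362 MN·m per $
Concrete has the largest M.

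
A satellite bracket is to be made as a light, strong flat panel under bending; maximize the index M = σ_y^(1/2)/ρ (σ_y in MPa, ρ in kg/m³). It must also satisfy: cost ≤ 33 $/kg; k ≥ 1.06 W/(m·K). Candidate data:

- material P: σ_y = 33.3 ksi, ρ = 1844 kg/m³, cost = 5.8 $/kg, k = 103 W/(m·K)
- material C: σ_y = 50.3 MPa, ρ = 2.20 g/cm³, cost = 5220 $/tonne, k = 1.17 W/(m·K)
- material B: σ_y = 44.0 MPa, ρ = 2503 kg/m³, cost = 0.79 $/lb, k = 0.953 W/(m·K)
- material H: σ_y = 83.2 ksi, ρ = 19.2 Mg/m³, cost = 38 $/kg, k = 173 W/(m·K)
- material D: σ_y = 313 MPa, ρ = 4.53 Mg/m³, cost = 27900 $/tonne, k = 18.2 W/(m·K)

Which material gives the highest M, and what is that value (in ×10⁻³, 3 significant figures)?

Screen on constraints: cost ≤ 33 $/kg; k ≥ 1.06 W/(m·K). Survivors: material P, material C, material D.
Convert each candidate to consistent units, then evaluate M:
  material P: σ_y = 229.6 MPa, ρ = 1844 kg/m³
  material C: σ_y = 50.30 MPa, ρ = 2200 kg/m³
  material D: σ_y = 313.0 MPa, ρ = 4530 kg/m³
  material P: M = 8.22×10⁻³
  material D: M = 3.91×10⁻³
  material C: M = 3.22×10⁻³
Material P ranks first.

material P, M = 8.22×10⁻³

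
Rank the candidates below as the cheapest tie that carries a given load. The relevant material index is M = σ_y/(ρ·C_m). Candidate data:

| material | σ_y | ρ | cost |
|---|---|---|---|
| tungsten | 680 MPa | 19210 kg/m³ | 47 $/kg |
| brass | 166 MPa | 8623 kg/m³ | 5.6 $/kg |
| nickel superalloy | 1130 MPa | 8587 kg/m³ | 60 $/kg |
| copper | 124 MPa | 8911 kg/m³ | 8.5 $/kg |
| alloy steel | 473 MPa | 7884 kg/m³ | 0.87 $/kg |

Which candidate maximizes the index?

Computing M directly (units already consistent):
  alloy steel: M = 69.0 kN·m per $
  brass: M = 3.44 kN·m per $
  nickel superalloy: M = 2.19 kN·m per $
  copper: M = 1.64 kN·m per $
  tungsten: M = 0.753 kN·m per $
Highest index: alloy steel.

alloy steel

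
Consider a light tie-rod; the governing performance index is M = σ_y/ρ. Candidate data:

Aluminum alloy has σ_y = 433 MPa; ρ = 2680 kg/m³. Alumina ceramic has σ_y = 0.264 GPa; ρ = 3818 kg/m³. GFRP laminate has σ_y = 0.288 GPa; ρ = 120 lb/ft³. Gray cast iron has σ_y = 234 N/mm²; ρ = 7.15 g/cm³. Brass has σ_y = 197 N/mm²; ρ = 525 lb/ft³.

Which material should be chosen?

aluminum alloy

After converting to SI:
  aluminum alloy: σ_y = 433.0 MPa, ρ = 2680 kg/m³
  alumina ceramic: σ_y = 264.0 MPa, ρ = 3818 kg/m³
  GFRP laminate: σ_y = 288.0 MPa, ρ = 1922 kg/m³
  gray cast iron: σ_y = 234.0 MPa, ρ = 7150 kg/m³
  brass: σ_y = 197.0 MPa, ρ = 8410 kg/m³
  aluminum alloy: M = 162 kN·m/kg
  GFRP laminate: M = 150 kN·m/kg
  alumina ceramic: M = 69.1 kN·m/kg
  gray cast iron: M = 32.7 kN·m/kg
  brass: M = 23.4 kN·m/kg
Aluminum alloy ranks first.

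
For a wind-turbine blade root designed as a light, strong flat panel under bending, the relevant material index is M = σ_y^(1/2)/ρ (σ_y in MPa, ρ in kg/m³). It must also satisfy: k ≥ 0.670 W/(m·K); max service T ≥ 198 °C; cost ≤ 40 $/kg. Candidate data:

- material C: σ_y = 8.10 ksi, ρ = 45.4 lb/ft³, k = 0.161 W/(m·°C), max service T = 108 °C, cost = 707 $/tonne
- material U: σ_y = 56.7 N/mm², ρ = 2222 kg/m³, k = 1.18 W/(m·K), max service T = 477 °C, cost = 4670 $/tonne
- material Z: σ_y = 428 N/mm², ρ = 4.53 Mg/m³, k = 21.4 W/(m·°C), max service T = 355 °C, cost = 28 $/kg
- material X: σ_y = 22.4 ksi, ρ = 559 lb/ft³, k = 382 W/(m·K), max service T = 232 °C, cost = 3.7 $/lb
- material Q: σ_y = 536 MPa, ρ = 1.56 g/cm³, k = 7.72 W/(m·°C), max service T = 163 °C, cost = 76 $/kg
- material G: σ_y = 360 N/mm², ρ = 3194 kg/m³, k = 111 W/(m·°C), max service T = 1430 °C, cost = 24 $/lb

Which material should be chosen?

material Z

Screen on constraints: k ≥ 0.670 W/(m·K); max service T ≥ 198 °C; cost ≤ 40 $/kg. Survivors: material U, material Z, material X.
After converting to SI:
  material U: σ_y = 56.70 MPa, ρ = 2222 kg/m³
  material Z: σ_y = 428.0 MPa, ρ = 4530 kg/m³
  material X: σ_y = 154.4 MPa, ρ = 8954 kg/m³
  material Z: M = 4.57×10⁻³
  material U: M = 3.39×10⁻³
  material X: M = 1.39×10⁻³
The maximum is for material Z.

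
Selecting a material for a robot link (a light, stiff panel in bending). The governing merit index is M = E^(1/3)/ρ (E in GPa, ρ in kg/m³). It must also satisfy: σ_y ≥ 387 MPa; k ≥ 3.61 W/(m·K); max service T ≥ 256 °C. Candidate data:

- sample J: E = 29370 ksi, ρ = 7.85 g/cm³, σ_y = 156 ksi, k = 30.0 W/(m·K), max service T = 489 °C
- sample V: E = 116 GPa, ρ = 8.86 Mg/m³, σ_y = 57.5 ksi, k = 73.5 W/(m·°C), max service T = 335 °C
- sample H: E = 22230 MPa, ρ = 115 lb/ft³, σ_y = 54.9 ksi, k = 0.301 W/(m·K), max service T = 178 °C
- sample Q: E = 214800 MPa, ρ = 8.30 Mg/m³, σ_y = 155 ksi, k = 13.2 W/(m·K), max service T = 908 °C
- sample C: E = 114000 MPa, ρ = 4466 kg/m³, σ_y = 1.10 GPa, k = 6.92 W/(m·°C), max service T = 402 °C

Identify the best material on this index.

sample C

Screen on constraints: σ_y ≥ 387 MPa; k ≥ 3.61 W/(m·K); max service T ≥ 256 °C. Survivors: sample J, sample V, sample Q, sample C.
Convert each candidate to consistent units, then evaluate M:
  sample J: E = 202.5 GPa, ρ = 7850 kg/m³
  sample V: E = 116.0 GPa, ρ = 8860 kg/m³
  sample Q: E = 214.8 GPa, ρ = 8300 kg/m³
  sample C: E = 114.0 GPa, ρ = 4466 kg/m³
  sample C: M = 1.09×10⁻³
  sample J: M = 0.748×10⁻³
  sample Q: M = 0.722×10⁻³
  sample V: M = 0.550×10⁻³
Sample C ranks first.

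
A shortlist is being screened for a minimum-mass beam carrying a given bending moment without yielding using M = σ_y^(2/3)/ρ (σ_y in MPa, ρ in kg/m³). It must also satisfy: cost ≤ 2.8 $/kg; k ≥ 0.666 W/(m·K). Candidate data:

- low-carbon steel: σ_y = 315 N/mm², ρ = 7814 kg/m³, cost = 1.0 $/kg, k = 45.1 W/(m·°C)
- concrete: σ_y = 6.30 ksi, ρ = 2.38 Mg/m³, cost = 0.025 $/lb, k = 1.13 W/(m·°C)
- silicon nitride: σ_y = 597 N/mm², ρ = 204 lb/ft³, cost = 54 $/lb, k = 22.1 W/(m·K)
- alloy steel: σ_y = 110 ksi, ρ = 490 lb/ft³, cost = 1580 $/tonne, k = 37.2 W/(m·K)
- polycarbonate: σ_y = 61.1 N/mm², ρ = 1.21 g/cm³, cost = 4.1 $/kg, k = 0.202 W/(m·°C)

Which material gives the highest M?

Screen on constraints: cost ≤ 2.8 $/kg; k ≥ 0.666 W/(m·K). Survivors: low-carbon steel, concrete, alloy steel.
After converting to SI:
  low-carbon steel: σ_y = 315.0 MPa, ρ = 7814 kg/m³
  concrete: σ_y = 43.44 MPa, ρ = 2380 kg/m³
  alloy steel: σ_y = 758.4 MPa, ρ = 7849 kg/m³
  alloy steel: M = 10.6×10⁻³
  low-carbon steel: M = 5.92×10⁻³
  concrete: M = 5.19×10⁻³
Alloy steel has the largest M.

alloy steel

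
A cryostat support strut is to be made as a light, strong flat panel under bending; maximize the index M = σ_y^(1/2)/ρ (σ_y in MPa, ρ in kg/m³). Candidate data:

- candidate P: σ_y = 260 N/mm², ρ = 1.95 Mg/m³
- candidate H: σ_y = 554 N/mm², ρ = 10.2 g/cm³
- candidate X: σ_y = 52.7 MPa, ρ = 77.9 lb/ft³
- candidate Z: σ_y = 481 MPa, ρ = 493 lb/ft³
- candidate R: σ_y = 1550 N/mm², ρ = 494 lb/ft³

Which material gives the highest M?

After converting to SI:
  candidate P: σ_y = 260.0 MPa, ρ = 1950 kg/m³
  candidate H: σ_y = 554.0 MPa, ρ = 10200 kg/m³
  candidate X: σ_y = 52.70 MPa, ρ = 1248 kg/m³
  candidate Z: σ_y = 481.0 MPa, ρ = 7897 kg/m³
  candidate R: σ_y = 1550 MPa, ρ = 7913 kg/m³
  candidate P: M = 8.27×10⁻³
  candidate X: M = 5.82×10⁻³
  candidate R: M = 4.98×10⁻³
  candidate Z: M = 2.78×10⁻³
  candidate H: M = 2.31×10⁻³
The maximum is for candidate P.

candidate P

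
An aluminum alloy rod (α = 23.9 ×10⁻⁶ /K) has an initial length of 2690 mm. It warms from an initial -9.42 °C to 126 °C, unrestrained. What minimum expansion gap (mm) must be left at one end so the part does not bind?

8.71 mm

ΔT = 126 − (-9.42) = 135.4 K.
ΔL = α·L₀·ΔT = 23.9×10⁻⁶ × 2690 mm × 135.4 K = 8.71 mm.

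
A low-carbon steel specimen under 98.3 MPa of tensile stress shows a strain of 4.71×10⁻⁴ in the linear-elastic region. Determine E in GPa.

E = σ/ε = 98.3 MPa / 4.71×10⁻⁴ = 208700 MPa = 209 GPa.

209 GPa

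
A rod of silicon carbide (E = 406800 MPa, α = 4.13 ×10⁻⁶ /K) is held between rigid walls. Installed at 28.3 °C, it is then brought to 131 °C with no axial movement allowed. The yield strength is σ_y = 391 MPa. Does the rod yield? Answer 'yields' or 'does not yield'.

E = 406800 MPa = 406.8 GPa.
ΔT = 102.7 K. Constrained thermal stress σ = E·α·ΔT = 406.8×10³ MPa × 4.13×10⁻⁶ × 102.7 = 173 MPa (compressive).
Compare to σ_y = 391 MPa: σ < σ_y, so it does not yield.

does not yield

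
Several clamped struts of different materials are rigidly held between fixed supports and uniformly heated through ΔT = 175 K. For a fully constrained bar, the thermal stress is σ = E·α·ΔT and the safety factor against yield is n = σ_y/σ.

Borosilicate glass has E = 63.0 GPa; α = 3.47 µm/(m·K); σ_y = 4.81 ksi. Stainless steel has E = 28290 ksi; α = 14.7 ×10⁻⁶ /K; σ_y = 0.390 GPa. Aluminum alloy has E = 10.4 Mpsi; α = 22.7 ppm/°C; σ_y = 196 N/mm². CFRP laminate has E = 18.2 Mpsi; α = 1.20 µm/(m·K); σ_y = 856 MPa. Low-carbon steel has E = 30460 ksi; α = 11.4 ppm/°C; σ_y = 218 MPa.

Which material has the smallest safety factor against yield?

In consistent units (E in GPa, α in ×10⁻⁶/K, σ_y in MPa):
  borosilicate glass: E = 63.00, α = 3.47, σ_y = 33.16 → σ = 38.3 MPa, n = 0.867
  stainless steel: E = 195.1, α = 14.7, σ_y = 390.0 → σ = 502 MPa, n = 0.777
  aluminum alloy: E = 71.71, α = 22.7, σ_y = 196.0 → σ = 285 MPa, n = 0.688
  CFRP laminate: E = 125.5, α = 1.20, σ_y = 856.0 → σ = 26.4 MPa, n = 32.5
  low-carbon steel: E = 210.0, α = 11.4, σ_y = 218.0 → σ = 419 MPa, n = 0.520
The minimum is low-carbon steel at n = 0.520.

low-carbon steel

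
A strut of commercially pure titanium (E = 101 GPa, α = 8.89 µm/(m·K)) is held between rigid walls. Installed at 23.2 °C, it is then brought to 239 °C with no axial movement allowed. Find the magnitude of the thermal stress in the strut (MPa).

194 MPa

ΔT = 215.8 K. Constrained thermal stress σ = E·α·ΔT = 101.0×10³ MPa × 8.89×10⁻⁶ × 215.8 = 194 MPa (compressive).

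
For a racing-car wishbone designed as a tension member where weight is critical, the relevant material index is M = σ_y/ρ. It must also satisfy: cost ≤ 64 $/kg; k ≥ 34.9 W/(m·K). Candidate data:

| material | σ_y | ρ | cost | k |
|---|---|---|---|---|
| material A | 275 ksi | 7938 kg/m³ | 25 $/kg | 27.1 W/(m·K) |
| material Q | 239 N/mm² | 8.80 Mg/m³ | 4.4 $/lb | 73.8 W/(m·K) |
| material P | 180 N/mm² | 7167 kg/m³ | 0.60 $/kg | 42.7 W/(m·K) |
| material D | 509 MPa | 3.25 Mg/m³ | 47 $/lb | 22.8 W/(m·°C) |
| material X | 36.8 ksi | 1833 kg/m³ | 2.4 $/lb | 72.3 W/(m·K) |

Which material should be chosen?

Screen on constraints: cost ≤ 64 $/kg; k ≥ 34.9 W/(m·K). Survivors: material Q, material P, material X.
Putting every candidate on a common basis:
  material Q: σ_y = 239.0 MPa, ρ = 8800 kg/m³
  material P: σ_y = 180.0 MPa, ρ = 7167 kg/m³
  material X: σ_y = 253.7 MPa, ρ = 1833 kg/m³
  material X: M = 138 kN·m/kg
  material Q: M = 27.2 kN·m/kg
  material P: M = 25.1 kN·m/kg
The maximum is for material X.

material X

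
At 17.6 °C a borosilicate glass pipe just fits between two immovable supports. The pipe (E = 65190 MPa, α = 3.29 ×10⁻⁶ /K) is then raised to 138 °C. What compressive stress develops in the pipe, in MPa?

25.8 MPa

E = 65190 MPa = 65.19 GPa.
ΔT = 120.4 K. Constrained thermal stress σ = E·α·ΔT = 65.19×10³ MPa × 3.29×10⁻⁶ × 120.4 = 25.8 MPa (compressive).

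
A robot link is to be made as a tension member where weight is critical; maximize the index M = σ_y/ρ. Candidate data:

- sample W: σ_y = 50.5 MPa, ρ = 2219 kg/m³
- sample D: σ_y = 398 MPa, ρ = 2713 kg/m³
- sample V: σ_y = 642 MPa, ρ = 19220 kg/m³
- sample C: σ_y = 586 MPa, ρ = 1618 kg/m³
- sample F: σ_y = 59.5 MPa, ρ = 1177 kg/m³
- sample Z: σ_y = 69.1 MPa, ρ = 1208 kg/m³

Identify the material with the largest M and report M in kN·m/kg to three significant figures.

Per-candidate index values:
  sample C: M = 362 kN·m/kg
  sample D: M = 147 kN·m/kg
  sample Z: M = 57.2 kN·m/kg
  sample F: M = 50.6 kN·m/kg
  sample V: M = 33.4 kN·m/kg
  sample W: M = 22.8 kN·m/kg
Highest index: sample C.

sample C, M = 362 kN·m/kg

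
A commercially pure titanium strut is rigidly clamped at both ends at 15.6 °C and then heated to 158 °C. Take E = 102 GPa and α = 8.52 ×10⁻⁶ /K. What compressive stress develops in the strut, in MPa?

ΔT = 142.4 K. Constrained thermal stress σ = E·α·ΔT = 102.0×10³ MPa × 8.52×10⁻⁶ × 142.4 = 124 MPa (compressive).

124 MPa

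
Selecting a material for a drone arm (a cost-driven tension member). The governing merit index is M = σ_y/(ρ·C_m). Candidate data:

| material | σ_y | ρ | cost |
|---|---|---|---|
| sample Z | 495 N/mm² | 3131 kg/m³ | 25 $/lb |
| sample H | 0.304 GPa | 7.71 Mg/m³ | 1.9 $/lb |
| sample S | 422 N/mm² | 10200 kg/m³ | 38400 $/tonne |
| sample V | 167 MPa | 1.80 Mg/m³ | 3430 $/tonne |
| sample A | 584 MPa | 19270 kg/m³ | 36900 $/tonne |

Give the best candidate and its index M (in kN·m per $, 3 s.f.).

sample V, M = 27.0 kN·m per $

Convert each candidate to consistent units, then evaluate M:
  sample Z: σ_y = 495.0 MPa, ρ = 3131 kg/m³, cost = 55.11 $/kg
  sample H: σ_y = 304.0 MPa, ρ = 7710 kg/m³, cost = 4.189 $/kg
  sample S: σ_y = 422.0 MPa, ρ = 10200 kg/m³, cost = 38.40 $/kg
  sample V: σ_y = 167.0 MPa, ρ = 1800 kg/m³, cost = 3.430 $/kg
  sample A: σ_y = 584.0 MPa, ρ = 19270 kg/m³, cost = 36.90 $/kg
  sample V: M = 27.0 kN·m per $
  sample H: M = 9.41 kN·m per $
  sample Z: M = 2.87 kN·m per $
  sample S: M = 1.08 kN·m per $
  sample A: M = 0.821 kN·m per $
Sample V has the largest M.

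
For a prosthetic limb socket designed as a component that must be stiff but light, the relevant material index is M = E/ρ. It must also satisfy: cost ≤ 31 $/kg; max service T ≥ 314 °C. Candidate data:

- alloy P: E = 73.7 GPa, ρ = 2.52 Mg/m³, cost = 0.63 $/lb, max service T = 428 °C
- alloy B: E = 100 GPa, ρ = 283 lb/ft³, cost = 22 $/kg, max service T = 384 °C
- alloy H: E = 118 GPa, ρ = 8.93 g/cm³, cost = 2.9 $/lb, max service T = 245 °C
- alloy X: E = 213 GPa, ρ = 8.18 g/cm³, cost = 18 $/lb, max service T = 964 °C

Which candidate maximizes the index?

alloy P

Screen on constraints: cost ≤ 31 $/kg; max service T ≥ 314 °C. Survivors: alloy P, alloy B.
Normalizing units and computing the index:
  alloy P: E = 73.70 GPa, ρ = 2520 kg/m³
  alloy B: E = 100.0 GPa, ρ = 4533 kg/m³
  alloy P: M = 29.2 MN·m/kg
  alloy B: M = 22.1 MN·m/kg
The maximum is for alloy P.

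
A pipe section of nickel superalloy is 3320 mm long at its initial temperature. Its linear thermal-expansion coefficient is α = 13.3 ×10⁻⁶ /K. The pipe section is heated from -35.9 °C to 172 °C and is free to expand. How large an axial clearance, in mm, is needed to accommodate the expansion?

9.18 mm

ΔT = 172 − (-35.9) = 207.9 K.
ΔL = α·L₀·ΔT = 13.3×10⁻⁶ × 3320 mm × 207.9 K = 9.18 mm.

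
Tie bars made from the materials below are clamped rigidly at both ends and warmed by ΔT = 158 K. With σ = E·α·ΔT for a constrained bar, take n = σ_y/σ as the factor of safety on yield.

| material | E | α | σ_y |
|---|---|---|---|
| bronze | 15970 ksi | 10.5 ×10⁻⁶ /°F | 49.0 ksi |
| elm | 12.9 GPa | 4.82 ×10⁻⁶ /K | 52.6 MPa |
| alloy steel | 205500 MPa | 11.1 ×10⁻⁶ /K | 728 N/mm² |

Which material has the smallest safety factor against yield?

bronze

In consistent units (E in GPa, α in ×10⁻⁶/K, σ_y in MPa):
  bronze: E = 110.1, α = 18.9, σ_y = 337.8 → σ = 329 MPa, n = 1.03
  elm: E = 12.90, α = 4.82, σ_y = 52.60 → σ = 9.82 MPa, n = 5.35
  alloy steel: E = 205.5, α = 11.1, σ_y = 728.0 → σ = 360 MPa, n = 2.02
Smallest n: bronze with n = 1.03.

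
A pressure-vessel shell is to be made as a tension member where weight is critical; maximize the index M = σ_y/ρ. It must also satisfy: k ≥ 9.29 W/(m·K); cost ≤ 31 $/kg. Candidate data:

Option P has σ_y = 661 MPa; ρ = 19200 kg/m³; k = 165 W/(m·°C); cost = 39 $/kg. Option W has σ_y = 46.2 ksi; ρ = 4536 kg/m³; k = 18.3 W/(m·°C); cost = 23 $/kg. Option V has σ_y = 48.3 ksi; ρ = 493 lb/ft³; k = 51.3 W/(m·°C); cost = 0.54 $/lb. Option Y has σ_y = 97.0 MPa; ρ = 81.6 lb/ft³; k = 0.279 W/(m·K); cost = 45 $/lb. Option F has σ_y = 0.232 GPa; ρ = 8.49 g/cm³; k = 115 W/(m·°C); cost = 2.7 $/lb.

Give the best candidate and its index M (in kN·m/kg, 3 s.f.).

option W, M = 70.2 kN·m/kg

Screen on constraints: k ≥ 9.29 W/(m·K); cost ≤ 31 $/kg. Survivors: option W, option V, option F.
Putting every candidate on a common basis:
  option W: σ_y = 318.5 MPa, ρ = 4536 kg/m³
  option V: σ_y = 333.0 MPa, ρ = 7897 kg/m³
  option F: σ_y = 232.0 MPa, ρ = 8490 kg/m³
  option W: M = 70.2 kN·m/kg
  option V: M = 42.2 kN·m/kg
  option F: M = 27.3 kN·m/kg
Option W ranks first.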